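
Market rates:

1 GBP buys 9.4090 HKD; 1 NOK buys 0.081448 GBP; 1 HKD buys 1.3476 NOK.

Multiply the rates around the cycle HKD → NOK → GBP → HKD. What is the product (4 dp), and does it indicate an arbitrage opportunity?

Around HKD → NOK → GBP → HKD: 1 × 1.3476 × 0.081448 × 9.4090 = 1.032725
Product > 1; profitable direction is HKD → NOK → GBP → HKD.

1.0327 (arbitrage exists)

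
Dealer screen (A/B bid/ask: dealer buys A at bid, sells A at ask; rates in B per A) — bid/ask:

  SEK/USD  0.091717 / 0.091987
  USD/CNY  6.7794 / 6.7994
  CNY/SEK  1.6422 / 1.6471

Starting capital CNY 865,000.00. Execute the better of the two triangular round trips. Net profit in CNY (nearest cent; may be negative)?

Best loop CNY → SEK → USD → CNY:
CNY 865,000.00 × 1.6422 (sell CNY at bid) = SEK 1,420,503.00
SEK 1,420,503.00 × 0.091717 (sell SEK at bid) = USD 130,284.27
USD 130,284.27 × 6.7794 (sell USD at bid) = CNY 883,249.20

Net profit: CNY 18,249.20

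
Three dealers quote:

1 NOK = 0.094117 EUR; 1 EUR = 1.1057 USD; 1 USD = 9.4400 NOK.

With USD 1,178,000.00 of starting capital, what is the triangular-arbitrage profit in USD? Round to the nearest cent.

Profit: USD 21,134.54

Profitable loop is USD → EUR → NOK → USD:
USD 1,178,000.00 ÷ 1.1057 = EUR 1,065,388.44
EUR 1,065,388.44 ÷ 0.094117 = NOK 11,319,830.02
NOK 11,319,830.02 ÷ 9.4400 = USD 1,199,134.54
Profit = USD 1,199,134.54 − USD 1,178,000.00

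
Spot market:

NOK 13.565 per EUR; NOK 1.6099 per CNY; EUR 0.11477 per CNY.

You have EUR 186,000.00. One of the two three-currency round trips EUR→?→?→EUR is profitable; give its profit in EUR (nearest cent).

Profitable loop is EUR → CNY → NOK → EUR:
EUR 186,000.00 ÷ 0.11477 = CNY 1,620,632.57
CNY 1,620,632.57 × 1.6099 = NOK 2,609,056.37
NOK 2,609,056.37 ÷ 13.565 = EUR 192,337.37
Profit = EUR 192,337.37 − EUR 186,000.00

Profit: EUR 6,337.37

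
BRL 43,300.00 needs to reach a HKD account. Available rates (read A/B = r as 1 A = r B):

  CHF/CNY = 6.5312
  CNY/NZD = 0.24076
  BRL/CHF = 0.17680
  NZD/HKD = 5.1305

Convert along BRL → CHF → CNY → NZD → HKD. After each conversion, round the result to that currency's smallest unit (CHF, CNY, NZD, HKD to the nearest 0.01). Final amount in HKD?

BRL 43,300.00 × 0.17680 = CHF 7,655.44
CHF 7,655.44 × 6.5312 = CNY 49,999.21
CNY 49,999.21 × 0.24076 = NZD 12,037.81
NZD 12,037.81 × 5.1305 = HKD 61,759.98

HKD 61,759.98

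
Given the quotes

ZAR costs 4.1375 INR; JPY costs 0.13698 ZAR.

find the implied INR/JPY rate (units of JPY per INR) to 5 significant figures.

1 INR ÷ 4.1375 = 0.241692 ZAR
0.241692 ZAR ÷ 0.13698 = 1.76443 JPY

INR/JPY = 1.7644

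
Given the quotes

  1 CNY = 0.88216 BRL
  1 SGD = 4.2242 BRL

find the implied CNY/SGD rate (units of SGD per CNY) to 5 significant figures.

CNY/SGD = 0.20883

1 CNY × 0.88216 = 0.88216 BRL
0.88216 BRL ÷ 4.2242 = 0.208835 SGD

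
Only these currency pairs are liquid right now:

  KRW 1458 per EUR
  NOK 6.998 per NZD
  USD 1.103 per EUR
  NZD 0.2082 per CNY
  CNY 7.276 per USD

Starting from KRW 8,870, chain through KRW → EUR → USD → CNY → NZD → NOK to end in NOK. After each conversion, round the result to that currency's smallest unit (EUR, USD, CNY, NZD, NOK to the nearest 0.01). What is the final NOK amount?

NOK 71.10

KRW 8,870 ÷ 1458 = EUR 6.08
EUR 6.08 × 1.103 = USD 6.71
USD 6.71 × 7.276 = CNY 48.82
CNY 48.82 × 0.2082 = NZD 10.16
NZD 10.16 × 6.998 = NOK 71.10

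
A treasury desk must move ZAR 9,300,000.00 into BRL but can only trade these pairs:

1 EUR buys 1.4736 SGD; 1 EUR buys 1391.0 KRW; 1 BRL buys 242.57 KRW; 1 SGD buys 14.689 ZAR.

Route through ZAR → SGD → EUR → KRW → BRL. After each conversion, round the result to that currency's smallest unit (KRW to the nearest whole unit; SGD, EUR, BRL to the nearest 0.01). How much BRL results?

BRL 2,463,775.59

ZAR 9,300,000.00 ÷ 14.689 = SGD 633,126.83
SGD 633,126.83 ÷ 1.4736 = EUR 429,646.33
EUR 429,646.33 × 1391.0 = KRW 597,638,045
KRW 597,638,045 ÷ 242.57 = BRL 2,463,775.59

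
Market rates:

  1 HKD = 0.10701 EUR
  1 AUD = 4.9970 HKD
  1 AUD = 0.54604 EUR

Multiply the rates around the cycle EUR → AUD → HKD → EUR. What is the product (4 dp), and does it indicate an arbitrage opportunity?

Around EUR → AUD → HKD → EUR: 1 ÷ 0.54604 × 4.9970 × 0.10701 = 0.979285
Product < 1; profitable direction is EUR → HKD → AUD → EUR.

0.9793 (arbitrage exists)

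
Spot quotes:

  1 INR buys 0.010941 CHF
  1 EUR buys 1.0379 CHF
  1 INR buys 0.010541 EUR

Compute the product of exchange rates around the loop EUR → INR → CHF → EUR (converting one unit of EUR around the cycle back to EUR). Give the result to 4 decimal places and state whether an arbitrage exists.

1.0000 (no arbitrage)

Around EUR → INR → CHF → EUR: 1 ÷ 0.010541 × 0.010941 ÷ 1.0379 = 1.000045
Product ≈ 1 (deviation 0.005%, within rounding noise).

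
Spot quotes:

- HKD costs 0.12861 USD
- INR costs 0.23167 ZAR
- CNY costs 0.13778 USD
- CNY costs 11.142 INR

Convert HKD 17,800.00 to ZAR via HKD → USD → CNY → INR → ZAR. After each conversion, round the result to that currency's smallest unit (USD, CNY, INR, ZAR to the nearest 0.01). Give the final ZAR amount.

HKD 17,800.00 × 0.12861 = USD 2,289.26
USD 2,289.26 ÷ 0.13778 = CNY 16,615.33
CNY 16,615.33 × 11.142 = INR 185,128.01
INR 185,128.01 × 0.23167 = ZAR 42,888.61

ZAR 42,888.61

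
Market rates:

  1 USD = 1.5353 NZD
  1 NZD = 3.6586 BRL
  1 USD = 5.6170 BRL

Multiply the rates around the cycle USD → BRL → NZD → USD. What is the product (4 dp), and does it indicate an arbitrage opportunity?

Around USD → BRL → NZD → USD: 1 × 5.6170 ÷ 3.6586 ÷ 1.5353 = 0.999991
Product ≈ 1 (deviation 0.001%, within rounding noise).

1.0000 (no arbitrage)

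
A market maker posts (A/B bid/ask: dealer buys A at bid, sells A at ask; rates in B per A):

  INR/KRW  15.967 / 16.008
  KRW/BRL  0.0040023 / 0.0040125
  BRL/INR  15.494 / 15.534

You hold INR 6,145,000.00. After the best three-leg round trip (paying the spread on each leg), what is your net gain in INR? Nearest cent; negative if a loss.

Net profit: INR 13,663.36

Best loop INR → BRL → KRW → INR:
INR 6,145,000.00 ÷ 15.534 (buy BRL at ask) = BRL 395,583.88
BRL 395,583.88 ÷ 0.0040125 (buy KRW at ask) = KRW 98,587,883
KRW 98,587,883 ÷ 16.008 (buy INR at ask) = INR 6,158,663.36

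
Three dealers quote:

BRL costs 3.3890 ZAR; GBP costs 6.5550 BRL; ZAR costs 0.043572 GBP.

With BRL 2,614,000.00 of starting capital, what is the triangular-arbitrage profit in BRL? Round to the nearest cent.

Profitable loop is BRL → GBP → ZAR → BRL:
BRL 2,614,000.00 ÷ 6.5550 = GBP 398,779.56
GBP 398,779.56 ÷ 0.043572 = ZAR 9,152,197.69
ZAR 9,152,197.69 ÷ 3.3890 = BRL 2,700,559.95
Profit = BRL 2,700,559.95 − BRL 2,614,000.00

Profit: BRL 86,559.95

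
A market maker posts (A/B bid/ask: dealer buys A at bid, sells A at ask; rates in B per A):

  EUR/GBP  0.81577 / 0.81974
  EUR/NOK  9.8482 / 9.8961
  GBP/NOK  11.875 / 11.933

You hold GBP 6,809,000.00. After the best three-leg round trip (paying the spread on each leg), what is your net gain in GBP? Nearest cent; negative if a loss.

Net profit: GBP 46,109.97

Best loop GBP → EUR → NOK → GBP:
GBP 6,809,000.00 ÷ 0.81974 (buy EUR at ask) = EUR 8,306,292.24
EUR 8,306,292.24 × 9.8482 (sell EUR at bid) = NOK 81,802,027.23
NOK 81,802,027.23 ÷ 11.933 (buy GBP at ask) = GBP 6,855,109.97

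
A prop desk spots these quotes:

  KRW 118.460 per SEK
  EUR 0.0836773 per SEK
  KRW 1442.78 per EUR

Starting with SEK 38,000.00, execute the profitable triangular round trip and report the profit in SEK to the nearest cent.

Profit: SEK 727.52

Profitable loop is SEK → EUR → KRW → SEK:
SEK 38,000.00 × 0.0836773 = EUR 3,179.74
EUR 3,179.74 × 1442.78 = KRW 4,587,662
KRW 4,587,662 ÷ 118.460 = SEK 38,727.52
Profit = SEK 38,727.52 − SEK 38,000.00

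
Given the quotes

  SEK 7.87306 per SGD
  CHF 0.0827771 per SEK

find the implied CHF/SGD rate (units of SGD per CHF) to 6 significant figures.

1 CHF ÷ 0.0827771 = 12.0806 SEK
12.0806 SEK ÷ 7.87306 = 1.53443 SGD

CHF/SGD = 1.53443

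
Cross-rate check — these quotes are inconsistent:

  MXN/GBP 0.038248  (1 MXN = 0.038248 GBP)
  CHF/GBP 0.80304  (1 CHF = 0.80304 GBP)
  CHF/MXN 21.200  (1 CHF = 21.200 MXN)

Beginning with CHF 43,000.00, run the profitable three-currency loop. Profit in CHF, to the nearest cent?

Profitable loop is CHF → MXN → GBP → CHF:
CHF 43,000.00 × 21.200 = MXN 911,600.00
MXN 911,600.00 × 0.038248 = GBP 34,866.88
GBP 34,866.88 ÷ 0.80304 = CHF 43,418.61
Profit = CHF 43,418.61 − CHF 43,000.00

Profit: CHF 418.61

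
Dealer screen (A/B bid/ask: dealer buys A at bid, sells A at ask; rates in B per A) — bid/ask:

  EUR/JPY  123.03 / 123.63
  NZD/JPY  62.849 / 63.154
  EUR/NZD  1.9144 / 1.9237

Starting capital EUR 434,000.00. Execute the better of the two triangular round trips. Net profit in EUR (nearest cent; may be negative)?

Net profit: EUR 5,503.71

Best loop EUR → JPY → NZD → EUR:
EUR 434,000.00 × 123.03 (sell EUR at bid) = JPY 53,395,020
JPY 53,395,020 ÷ 63.154 (buy NZD at ask) = NZD 845,473.29
NZD 845,473.29 ÷ 1.9237 (buy EUR at ask) = EUR 439,503.71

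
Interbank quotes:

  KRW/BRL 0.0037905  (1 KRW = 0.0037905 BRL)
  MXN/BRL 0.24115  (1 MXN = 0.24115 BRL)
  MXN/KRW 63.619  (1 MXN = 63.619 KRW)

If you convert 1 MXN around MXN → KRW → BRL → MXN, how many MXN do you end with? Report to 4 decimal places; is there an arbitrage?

1.0000 (no arbitrage)

Around MXN → KRW → BRL → MXN: 1 × 63.619 × 0.0037905 ÷ 0.24115 = 0.999991
Product ≈ 1 (deviation 0.001%, within rounding noise).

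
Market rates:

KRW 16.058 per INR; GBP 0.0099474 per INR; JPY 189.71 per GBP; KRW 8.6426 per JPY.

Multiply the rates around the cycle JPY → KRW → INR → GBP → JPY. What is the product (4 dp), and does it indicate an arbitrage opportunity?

1.0157 (arbitrage exists)

Around JPY → KRW → INR → GBP → JPY: 1 × 8.6426 ÷ 16.058 × 0.0099474 × 189.71 = 1.015670
Product > 1; profitable direction is JPY → KRW → INR → GBP → JPY.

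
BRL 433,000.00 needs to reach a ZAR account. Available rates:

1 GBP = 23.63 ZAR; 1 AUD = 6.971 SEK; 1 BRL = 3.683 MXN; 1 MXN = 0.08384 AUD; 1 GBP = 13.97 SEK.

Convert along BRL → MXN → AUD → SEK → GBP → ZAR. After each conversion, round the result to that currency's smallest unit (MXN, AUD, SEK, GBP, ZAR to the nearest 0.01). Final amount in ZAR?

BRL 433,000.00 × 3.683 = MXN 1,594,739.00
MXN 1,594,739.00 × 0.08384 = AUD 133,702.92
AUD 133,702.92 × 6.971 = SEK 932,043.06
SEK 932,043.06 ÷ 13.97 = GBP 66,717.47
GBP 66,717.47 × 23.63 = ZAR 1,576,533.82

ZAR 1,576,533.82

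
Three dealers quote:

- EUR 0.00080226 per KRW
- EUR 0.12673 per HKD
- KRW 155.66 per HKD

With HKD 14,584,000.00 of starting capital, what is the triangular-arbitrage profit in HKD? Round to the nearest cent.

Profitable loop is HKD → EUR → KRW → HKD:
HKD 14,584,000.00 × 0.12673 = EUR 1,848,230.32
EUR 1,848,230.32 ÷ 0.00080226 = KRW 2,303,779,722
KRW 2,303,779,722 ÷ 155.66 = HKD 14,800,075.31
Profit = HKD 14,800,075.31 − HKD 14,584,000.00

Profit: HKD 216,075.31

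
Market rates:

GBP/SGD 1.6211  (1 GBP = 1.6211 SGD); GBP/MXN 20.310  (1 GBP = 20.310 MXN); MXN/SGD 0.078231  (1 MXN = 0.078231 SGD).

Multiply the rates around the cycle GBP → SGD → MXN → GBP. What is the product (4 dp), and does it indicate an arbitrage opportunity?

Around GBP → SGD → MXN → GBP: 1 × 1.6211 ÷ 0.078231 ÷ 20.310 = 1.020284
Product > 1; profitable direction is GBP → SGD → MXN → GBP.

1.0203 (arbitrage exists)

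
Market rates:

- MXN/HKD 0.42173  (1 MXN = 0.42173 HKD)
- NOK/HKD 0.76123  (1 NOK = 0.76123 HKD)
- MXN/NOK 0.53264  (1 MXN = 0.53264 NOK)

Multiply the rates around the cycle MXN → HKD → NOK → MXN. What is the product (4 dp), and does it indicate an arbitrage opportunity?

1.0401 (arbitrage exists)

Around MXN → HKD → NOK → MXN: 1 × 0.42173 ÷ 0.76123 ÷ 0.53264 = 1.040123
Product > 1; profitable direction is MXN → HKD → NOK → MXN.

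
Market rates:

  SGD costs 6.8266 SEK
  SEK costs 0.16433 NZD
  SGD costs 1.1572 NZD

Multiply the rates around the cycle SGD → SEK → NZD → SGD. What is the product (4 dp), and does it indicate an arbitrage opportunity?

Around SGD → SEK → NZD → SGD: 1 × 6.8266 × 0.16433 ÷ 1.1572 = 0.969422
Product < 1; profitable direction is SGD → NZD → SEK → SGD.

0.9694 (arbitrage exists)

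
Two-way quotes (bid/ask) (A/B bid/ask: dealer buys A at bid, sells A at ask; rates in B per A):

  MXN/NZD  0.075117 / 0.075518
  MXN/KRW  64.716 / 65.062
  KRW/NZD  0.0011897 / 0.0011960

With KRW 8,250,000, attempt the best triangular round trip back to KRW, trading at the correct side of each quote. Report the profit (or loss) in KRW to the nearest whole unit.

Net profit: KRW 161,096

Best loop KRW → NZD → MXN → KRW:
KRW 8,250,000 × 0.0011897 (sell KRW at bid) = NZD 9,815.02
NZD 9,815.02 ÷ 0.075518 (buy MXN at ask) = MXN 129,969.35
MXN 129,969.35 × 64.716 (sell MXN at bid) = KRW 8,411,096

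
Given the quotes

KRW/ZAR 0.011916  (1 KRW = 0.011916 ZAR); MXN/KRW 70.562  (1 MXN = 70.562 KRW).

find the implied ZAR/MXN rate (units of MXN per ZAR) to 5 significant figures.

1 ZAR ÷ 0.011916 = 83.9208 KRW
83.9208 KRW ÷ 70.562 = 1.18932 MXN

ZAR/MXN = 1.1893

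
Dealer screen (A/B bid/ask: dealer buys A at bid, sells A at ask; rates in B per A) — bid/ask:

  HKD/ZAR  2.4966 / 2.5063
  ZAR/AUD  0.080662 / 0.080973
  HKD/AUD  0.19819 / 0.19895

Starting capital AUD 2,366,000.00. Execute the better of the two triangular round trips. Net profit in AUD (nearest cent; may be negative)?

Best loop AUD → HKD → ZAR → AUD:
AUD 2,366,000.00 ÷ 0.19895 (buy HKD at ask) = HKD 11,892,435.29
HKD 11,892,435.29 × 2.4966 (sell HKD at bid) = ZAR 29,690,653.93
ZAR 29,690,653.93 × 0.080662 (sell ZAR at bid) = AUD 2,394,907.53

Net profit: AUD 28,907.53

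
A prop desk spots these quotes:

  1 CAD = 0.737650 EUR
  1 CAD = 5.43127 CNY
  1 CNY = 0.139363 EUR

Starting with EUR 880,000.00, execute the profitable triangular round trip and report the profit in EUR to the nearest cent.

Profitable loop is EUR → CAD → CNY → EUR:
EUR 880,000.00 ÷ 0.737650 = CAD 1,192,977.70
CAD 1,192,977.70 × 5.43127 = CNY 6,479,383.99
CNY 6,479,383.99 × 0.139363 = EUR 902,986.39
Profit = EUR 902,986.39 − EUR 880,000.00

Profit: EUR 22,986.39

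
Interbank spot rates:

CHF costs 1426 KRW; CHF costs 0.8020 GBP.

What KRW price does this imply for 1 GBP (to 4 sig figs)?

GBP/KRW = 1778

1 GBP ÷ 0.8020 = 1.24688 CHF
1.24688 CHF × 1426 = 1778.05 KRW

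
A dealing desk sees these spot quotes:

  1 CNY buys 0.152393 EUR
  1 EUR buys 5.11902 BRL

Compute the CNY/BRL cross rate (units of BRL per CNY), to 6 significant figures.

CNY/BRL = 0.780103

1 CNY × 0.152393 = 0.152393 EUR
0.152393 EUR × 5.11902 = 0.780103 BRL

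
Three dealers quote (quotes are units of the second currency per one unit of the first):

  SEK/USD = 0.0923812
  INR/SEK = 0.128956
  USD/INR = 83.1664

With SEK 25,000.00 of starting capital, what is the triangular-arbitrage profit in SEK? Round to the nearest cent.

Profitable loop is SEK → INR → USD → SEK:
SEK 25,000.00 ÷ 0.128956 = INR 193,864.57
INR 193,864.57 ÷ 83.1664 = USD 2,331.04
USD 2,331.04 ÷ 0.0923812 = SEK 25,232.89
Profit = SEK 25,232.89 − SEK 25,000.00

Profit: SEK 232.89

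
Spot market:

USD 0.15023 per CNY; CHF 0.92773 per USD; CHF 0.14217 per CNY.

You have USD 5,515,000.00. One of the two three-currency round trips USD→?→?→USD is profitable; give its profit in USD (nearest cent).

Profitable loop is USD → CNY → CHF → USD:
USD 5,515,000.00 ÷ 0.15023 = CNY 36,710,377.42
CNY 36,710,377.42 × 0.14217 = CHF 5,219,114.36
CHF 5,219,114.36 ÷ 0.92773 = USD 5,625,682.43
Profit = USD 5,625,682.43 − USD 5,515,000.00

Profit: USD 110,682.43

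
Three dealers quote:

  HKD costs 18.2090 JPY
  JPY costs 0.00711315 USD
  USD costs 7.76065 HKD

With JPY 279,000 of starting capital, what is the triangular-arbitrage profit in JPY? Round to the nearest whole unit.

Profit: JPY 1,447

Profitable loop is JPY → USD → HKD → JPY:
JPY 279,000 × 0.00711315 = USD 1,984.57
USD 1,984.57 × 7.76065 = HKD 15,401.54
HKD 15,401.54 × 18.2090 = JPY 280,447
Profit = JPY 280,447 − JPY 279,000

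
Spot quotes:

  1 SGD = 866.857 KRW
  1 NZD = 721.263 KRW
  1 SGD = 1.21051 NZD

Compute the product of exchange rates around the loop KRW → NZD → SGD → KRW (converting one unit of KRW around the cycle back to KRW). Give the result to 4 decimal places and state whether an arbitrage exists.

0.9929 (arbitrage exists)

Around KRW → NZD → SGD → KRW: 1 ÷ 721.263 ÷ 1.21051 × 866.857 = 0.992854
Product < 1; profitable direction is KRW → SGD → NZD → KRW.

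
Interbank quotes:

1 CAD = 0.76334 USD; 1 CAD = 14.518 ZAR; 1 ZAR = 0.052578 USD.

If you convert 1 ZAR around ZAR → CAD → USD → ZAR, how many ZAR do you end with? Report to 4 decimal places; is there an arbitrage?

1.0000 (no arbitrage)

Around ZAR → CAD → USD → ZAR: 1 ÷ 14.518 × 0.76334 ÷ 0.052578 = 1.000017
Product ≈ 1 (deviation 0.002%, within rounding noise).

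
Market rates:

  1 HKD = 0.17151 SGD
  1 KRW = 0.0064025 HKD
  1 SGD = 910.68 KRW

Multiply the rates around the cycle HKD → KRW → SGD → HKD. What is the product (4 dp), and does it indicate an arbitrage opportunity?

Around HKD → KRW → SGD → HKD: 1 ÷ 0.0064025 ÷ 910.68 ÷ 0.17151 = 0.999989
Product ≈ 1 (deviation 0.001%, within rounding noise).

1.0000 (no arbitrage)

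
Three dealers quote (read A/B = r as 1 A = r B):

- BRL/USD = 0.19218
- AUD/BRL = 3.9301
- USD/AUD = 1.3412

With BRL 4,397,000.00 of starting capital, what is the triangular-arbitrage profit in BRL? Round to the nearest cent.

Profit: BRL 57,118.84

Profitable loop is BRL → USD → AUD → BRL:
BRL 4,397,000.00 × 0.19218 = USD 845,015.46
USD 845,015.46 × 1.3412 = AUD 1,133,334.73
AUD 1,133,334.73 × 3.9301 = BRL 4,454,118.84
Profit = BRL 4,454,118.84 − BRL 4,397,000.00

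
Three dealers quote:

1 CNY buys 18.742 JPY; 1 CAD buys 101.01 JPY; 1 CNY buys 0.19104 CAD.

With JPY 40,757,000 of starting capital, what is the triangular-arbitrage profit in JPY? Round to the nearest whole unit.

Profitable loop is JPY → CNY → CAD → JPY:
JPY 40,757,000 ÷ 18.742 = CNY 2,174,634.51
CNY 2,174,634.51 × 0.19104 = CAD 415,442.18
CAD 415,442.18 × 101.01 = JPY 41,963,814
Profit = JPY 41,963,814 − JPY 40,757,000

Profit: JPY 1,206,814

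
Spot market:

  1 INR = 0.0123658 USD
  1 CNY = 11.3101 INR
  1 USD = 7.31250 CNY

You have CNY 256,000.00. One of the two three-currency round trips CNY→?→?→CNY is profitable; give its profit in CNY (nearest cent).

Profitable loop is CNY → INR → USD → CNY:
CNY 256,000.00 × 11.3101 = INR 2,895,385.60
INR 2,895,385.60 × 0.0123658 = USD 35,803.76
USD 35,803.76 × 7.31250 = CNY 261,814.99
Profit = CNY 261,814.99 − CNY 256,000.00

Profit: CNY 5,814.99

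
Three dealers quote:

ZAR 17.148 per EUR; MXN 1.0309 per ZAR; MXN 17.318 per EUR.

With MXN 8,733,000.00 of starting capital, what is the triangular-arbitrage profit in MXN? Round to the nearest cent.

Profitable loop is MXN → EUR → ZAR → MXN:
MXN 8,733,000.00 ÷ 17.318 = EUR 504,273.01
EUR 504,273.01 × 17.148 = ZAR 8,647,273.59
ZAR 8,647,273.59 × 1.0309 = MXN 8,914,474.34
Profit = MXN 8,914,474.34 − MXN 8,733,000.00

Profit: MXN 181,474.34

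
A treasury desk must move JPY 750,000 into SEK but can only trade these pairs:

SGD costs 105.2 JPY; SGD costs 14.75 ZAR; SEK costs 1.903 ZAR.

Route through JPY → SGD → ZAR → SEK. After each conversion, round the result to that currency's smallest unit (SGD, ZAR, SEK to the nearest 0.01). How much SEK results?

SEK 55,258.48

JPY 750,000 ÷ 105.2 = SGD 7,129.28
SGD 7,129.28 × 14.75 = ZAR 105,156.88
ZAR 105,156.88 ÷ 1.903 = SEK 55,258.48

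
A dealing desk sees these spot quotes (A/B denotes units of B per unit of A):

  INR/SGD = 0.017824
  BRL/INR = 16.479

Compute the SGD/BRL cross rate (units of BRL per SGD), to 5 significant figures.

1 SGD ÷ 0.017824 = 56.1041 INR
56.1041 INR ÷ 16.479 = 3.40458 BRL

SGD/BRL = 3.4046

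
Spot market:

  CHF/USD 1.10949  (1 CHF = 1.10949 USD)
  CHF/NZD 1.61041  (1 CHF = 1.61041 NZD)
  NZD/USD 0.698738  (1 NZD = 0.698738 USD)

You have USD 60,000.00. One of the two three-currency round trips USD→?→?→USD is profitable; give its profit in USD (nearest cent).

Profit: USD 852.54

Profitable loop is USD → CHF → NZD → USD:
USD 60,000.00 ÷ 1.10949 = CHF 54,078.90
CHF 54,078.90 × 1.61041 = NZD 87,089.20
NZD 87,089.20 × 0.698738 = USD 60,852.54
Profit = USD 60,852.54 − USD 60,000.00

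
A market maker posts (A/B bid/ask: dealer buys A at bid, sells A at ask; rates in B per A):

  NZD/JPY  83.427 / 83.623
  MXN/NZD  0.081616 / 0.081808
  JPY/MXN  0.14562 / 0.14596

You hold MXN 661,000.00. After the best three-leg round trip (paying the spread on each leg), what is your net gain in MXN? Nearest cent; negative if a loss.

Best loop MXN → JPY → NZD → MXN:
MXN 661,000.00 ÷ 0.14596 (buy JPY at ask) = JPY 4,528,638
JPY 4,528,638 ÷ 83.623 (buy NZD at ask) = NZD 54,155.41
NZD 54,155.41 ÷ 0.081808 (buy MXN at ask) = MXN 661,981.85

Net profit: MXN 981.85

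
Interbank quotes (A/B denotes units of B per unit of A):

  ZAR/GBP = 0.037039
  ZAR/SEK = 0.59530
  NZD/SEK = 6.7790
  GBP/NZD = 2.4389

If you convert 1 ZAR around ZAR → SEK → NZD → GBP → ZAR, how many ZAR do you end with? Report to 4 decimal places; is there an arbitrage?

Around ZAR → SEK → NZD → GBP → ZAR: 1 × 0.59530 ÷ 6.7790 ÷ 2.4389 ÷ 0.037039 = 0.972114
Product < 1; profitable direction is ZAR → GBP → NZD → SEK → ZAR.

0.9721 (arbitrage exists)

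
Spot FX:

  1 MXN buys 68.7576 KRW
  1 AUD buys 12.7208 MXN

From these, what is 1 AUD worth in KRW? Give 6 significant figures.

AUD/KRW = 874.652

1 AUD × 12.7208 = 12.7208 MXN
12.7208 MXN × 68.7576 = 874.652 KRW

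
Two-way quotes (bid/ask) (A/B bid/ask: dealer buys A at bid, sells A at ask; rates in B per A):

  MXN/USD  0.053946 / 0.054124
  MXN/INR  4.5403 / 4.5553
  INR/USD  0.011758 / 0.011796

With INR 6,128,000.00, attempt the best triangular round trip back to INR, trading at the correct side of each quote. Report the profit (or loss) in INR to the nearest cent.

Net profit: INR 24,140.67

Best loop INR → MXN → USD → INR:
INR 6,128,000.00 ÷ 4.5553 (buy MXN at ask) = MXN 1,345,246.20
MXN 1,345,246.20 × 0.053946 (sell MXN at bid) = USD 72,570.65
USD 72,570.65 ÷ 0.011796 (buy INR at ask) = INR 6,152,140.67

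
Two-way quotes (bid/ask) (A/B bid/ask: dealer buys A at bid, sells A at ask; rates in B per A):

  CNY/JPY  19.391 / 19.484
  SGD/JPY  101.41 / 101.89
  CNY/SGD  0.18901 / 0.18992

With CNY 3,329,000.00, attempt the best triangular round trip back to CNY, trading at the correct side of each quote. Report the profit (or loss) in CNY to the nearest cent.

Best loop CNY → JPY → SGD → CNY:
CNY 3,329,000.00 × 19.391 (sell CNY at bid) = JPY 64,552,639
JPY 64,552,639 ÷ 101.89 (buy SGD at ask) = SGD 633,552.25
SGD 633,552.25 ÷ 0.18992 (buy CNY at ask) = CNY 3,335,890.12

Net profit: CNY 6,890.12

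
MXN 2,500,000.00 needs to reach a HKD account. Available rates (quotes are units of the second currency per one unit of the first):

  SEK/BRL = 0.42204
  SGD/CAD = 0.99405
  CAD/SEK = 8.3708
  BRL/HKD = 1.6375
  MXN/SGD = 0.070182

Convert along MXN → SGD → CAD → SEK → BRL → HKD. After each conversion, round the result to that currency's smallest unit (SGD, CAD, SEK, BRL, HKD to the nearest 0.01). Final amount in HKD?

HKD 1,008,964.44

MXN 2,500,000.00 × 0.070182 = SGD 175,455.00
SGD 175,455.00 × 0.99405 = CAD 174,411.04
CAD 174,411.04 × 8.3708 = SEK 1,459,959.93
SEK 1,459,959.93 × 0.42204 = BRL 616,161.49
BRL 616,161.49 × 1.6375 = HKD 1,008,964.44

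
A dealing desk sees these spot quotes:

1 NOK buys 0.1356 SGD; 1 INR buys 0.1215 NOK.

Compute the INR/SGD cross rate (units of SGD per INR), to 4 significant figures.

INR/SGD = 0.01648

1 INR × 0.1215 = 0.1215 NOK
0.1215 NOK × 0.1356 = 0.0164754 SGD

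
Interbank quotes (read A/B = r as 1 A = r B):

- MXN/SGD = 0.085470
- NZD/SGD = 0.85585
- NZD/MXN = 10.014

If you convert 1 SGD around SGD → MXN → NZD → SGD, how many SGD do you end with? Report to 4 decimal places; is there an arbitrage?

Around SGD → MXN → NZD → SGD: 1 ÷ 0.085470 ÷ 10.014 × 0.85585 = 0.999946
Product ≈ 1 (deviation 0.005%, within rounding noise).

0.9999 (no arbitrage)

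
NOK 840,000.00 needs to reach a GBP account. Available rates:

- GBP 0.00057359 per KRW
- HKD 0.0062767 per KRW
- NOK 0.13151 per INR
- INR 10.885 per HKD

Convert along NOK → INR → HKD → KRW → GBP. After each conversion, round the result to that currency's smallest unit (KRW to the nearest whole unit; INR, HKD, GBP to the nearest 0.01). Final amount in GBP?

NOK 840,000.00 ÷ 0.13151 = INR 6,387,346.97
INR 6,387,346.97 ÷ 10.885 = HKD 586,802.66
HKD 586,802.66 ÷ 0.0062767 = KRW 93,489,040
KRW 93,489,040 × 0.00057359 = GBP 53,624.38

GBP 53,624.38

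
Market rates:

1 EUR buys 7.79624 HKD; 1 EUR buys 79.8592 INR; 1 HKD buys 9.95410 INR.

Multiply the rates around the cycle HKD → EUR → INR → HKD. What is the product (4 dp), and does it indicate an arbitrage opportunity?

1.0291 (arbitrage exists)

Around HKD → EUR → INR → HKD: 1 ÷ 7.79624 × 79.8592 ÷ 9.95410 = 1.029053
Product > 1; profitable direction is HKD → EUR → INR → HKD.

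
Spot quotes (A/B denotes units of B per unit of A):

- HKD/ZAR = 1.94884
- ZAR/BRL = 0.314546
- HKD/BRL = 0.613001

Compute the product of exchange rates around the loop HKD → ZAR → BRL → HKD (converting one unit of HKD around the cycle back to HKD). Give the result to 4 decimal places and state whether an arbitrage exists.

Around HKD → ZAR → BRL → HKD: 1 × 1.94884 × 0.314546 ÷ 0.613001 = 0.999998
Product ≈ 1 (deviation 0.000%, within rounding noise).

1.0000 (no arbitrage)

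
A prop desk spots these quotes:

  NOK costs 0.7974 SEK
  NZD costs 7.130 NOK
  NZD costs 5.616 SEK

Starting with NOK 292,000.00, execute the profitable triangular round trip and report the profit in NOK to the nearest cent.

Profit: NOK 3,611.63

Profitable loop is NOK → SEK → NZD → NOK:
NOK 292,000.00 × 0.7974 = SEK 232,840.80
SEK 232,840.80 ÷ 5.616 = NZD 41,460.26
NZD 41,460.26 × 7.130 = NOK 295,611.63
Profit = NOK 295,611.63 − NOK 292,000.00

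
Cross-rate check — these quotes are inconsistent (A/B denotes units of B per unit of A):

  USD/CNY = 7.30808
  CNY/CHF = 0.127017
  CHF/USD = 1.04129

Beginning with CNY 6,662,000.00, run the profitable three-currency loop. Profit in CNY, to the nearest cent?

Profitable loop is CNY → USD → CHF → CNY:
CNY 6,662,000.00 ÷ 7.30808 = USD 911,593.74
USD 911,593.74 ÷ 1.04129 = CHF 875,446.55
CHF 875,446.55 ÷ 0.127017 = CNY 6,892,357.36
Profit = CNY 6,892,357.36 − CNY 6,662,000.00

Profit: CNY 230,357.36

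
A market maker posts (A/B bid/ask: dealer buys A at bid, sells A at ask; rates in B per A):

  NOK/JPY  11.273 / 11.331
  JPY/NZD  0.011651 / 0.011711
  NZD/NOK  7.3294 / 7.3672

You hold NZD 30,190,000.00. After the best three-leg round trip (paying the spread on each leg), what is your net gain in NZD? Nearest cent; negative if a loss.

Net profit: NZD 691,503.23

Best loop NZD → JPY → NOK → NZD:
NZD 30,190,000.00 ÷ 0.011711 (buy JPY at ask) = JPY 2,577,918,197
JPY 2,577,918,197 ÷ 11.331 (buy NOK at ask) = NOK 227,510,210.62
NOK 227,510,210.62 ÷ 7.3672 (buy NZD at ask) = NZD 30,881,503.23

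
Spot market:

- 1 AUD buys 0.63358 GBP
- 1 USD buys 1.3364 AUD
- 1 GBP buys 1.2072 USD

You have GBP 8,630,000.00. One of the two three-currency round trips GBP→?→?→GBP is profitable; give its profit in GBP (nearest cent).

Profitable loop is GBP → USD → AUD → GBP:
GBP 8,630,000.00 × 1.2072 = USD 10,418,136.00
USD 10,418,136.00 × 1.3364 = AUD 13,922,796.95
AUD 13,922,796.95 × 0.63358 = GBP 8,821,205.69
Profit = GBP 8,821,205.69 − GBP 8,630,000.00

Profit: GBP 191,205.69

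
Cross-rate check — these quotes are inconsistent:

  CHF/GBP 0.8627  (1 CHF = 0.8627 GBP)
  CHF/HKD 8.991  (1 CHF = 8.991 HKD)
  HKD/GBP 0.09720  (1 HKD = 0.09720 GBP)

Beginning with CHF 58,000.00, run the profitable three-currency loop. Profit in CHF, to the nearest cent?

Profit: CHF 754.68

Profitable loop is CHF → HKD → GBP → CHF:
CHF 58,000.00 × 8.991 = HKD 521,478.00
HKD 521,478.00 × 0.09720 = GBP 50,687.66
GBP 50,687.66 ÷ 0.8627 = CHF 58,754.68
Profit = CHF 58,754.68 − CHF 58,000.00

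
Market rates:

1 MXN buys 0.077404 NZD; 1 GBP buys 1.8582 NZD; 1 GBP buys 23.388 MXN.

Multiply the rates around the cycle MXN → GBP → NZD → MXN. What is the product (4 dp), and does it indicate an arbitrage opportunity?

Around MXN → GBP → NZD → MXN: 1 ÷ 23.388 × 1.8582 ÷ 0.077404 = 1.026446
Product > 1; profitable direction is MXN → GBP → NZD → MXN.

1.0264 (arbitrage exists)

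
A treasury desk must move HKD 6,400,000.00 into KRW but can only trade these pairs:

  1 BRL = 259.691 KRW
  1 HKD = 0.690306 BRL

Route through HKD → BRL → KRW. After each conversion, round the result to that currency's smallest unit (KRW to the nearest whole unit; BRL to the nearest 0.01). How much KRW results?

KRW 1,147,304,035

HKD 6,400,000.00 × 0.690306 = BRL 4,417,958.40
BRL 4,417,958.40 × 259.691 = KRW 1,147,304,035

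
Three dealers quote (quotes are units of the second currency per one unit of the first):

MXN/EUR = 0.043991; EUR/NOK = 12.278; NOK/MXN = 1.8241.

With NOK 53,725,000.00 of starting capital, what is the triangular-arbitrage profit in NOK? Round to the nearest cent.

Profit: NOK 805,102.92

Profitable loop is NOK → EUR → MXN → NOK:
NOK 53,725,000.00 ÷ 12.278 = EUR 4,375,712.66
EUR 4,375,712.66 ÷ 0.043991 = MXN 99,468,360.73
MXN 99,468,360.73 ÷ 1.8241 = NOK 54,530,102.92
Profit = NOK 54,530,102.92 − NOK 53,725,000.00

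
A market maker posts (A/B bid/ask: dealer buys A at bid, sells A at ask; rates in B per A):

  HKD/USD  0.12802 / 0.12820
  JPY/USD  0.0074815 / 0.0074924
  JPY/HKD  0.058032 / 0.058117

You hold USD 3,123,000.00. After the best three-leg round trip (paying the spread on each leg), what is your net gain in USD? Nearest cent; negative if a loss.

Best loop USD → HKD → JPY → USD:
USD 3,123,000.00 ÷ 0.12820 (buy HKD at ask) = HKD 24,360,374.41
HKD 24,360,374.41 ÷ 0.058117 (buy JPY at ask) = JPY 419,160,907
JPY 419,160,907 × 0.0074815 (sell JPY at bid) = USD 3,135,952.32

Net profit: USD 12,952.32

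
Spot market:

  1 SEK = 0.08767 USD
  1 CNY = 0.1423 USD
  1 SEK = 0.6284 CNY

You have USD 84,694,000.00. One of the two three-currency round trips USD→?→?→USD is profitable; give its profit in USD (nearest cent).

Profit: USD 1,691,870.61

Profitable loop is USD → SEK → CNY → USD:
USD 84,694,000.00 ÷ 0.08767 = SEK 966,054,522.64
SEK 966,054,522.64 × 0.6284 = CNY 607,068,662.03
CNY 607,068,662.03 × 0.1423 = USD 86,385,870.61
Profit = USD 86,385,870.61 − USD 84,694,000.00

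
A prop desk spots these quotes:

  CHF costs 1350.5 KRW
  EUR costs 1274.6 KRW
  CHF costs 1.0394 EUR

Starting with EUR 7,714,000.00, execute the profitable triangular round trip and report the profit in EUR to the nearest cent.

Profitable loop is EUR → CHF → KRW → EUR:
EUR 7,714,000.00 ÷ 1.0394 = CHF 7,421,589.38
CHF 7,421,589.38 × 1350.5 = KRW 10,022,856,456
KRW 10,022,856,456 ÷ 1274.6 = EUR 7,863,530.88
Profit = EUR 7,863,530.88 − EUR 7,714,000.00

Profit: EUR 149,530.88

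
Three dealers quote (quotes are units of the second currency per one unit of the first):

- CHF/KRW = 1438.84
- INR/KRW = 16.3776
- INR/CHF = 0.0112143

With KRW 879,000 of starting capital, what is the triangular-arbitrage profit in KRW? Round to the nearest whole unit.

Profit: KRW 13,184

Profitable loop is KRW → CHF → INR → KRW:
KRW 879,000 ÷ 1438.84 = CHF 610.91
CHF 610.91 ÷ 0.0112143 = INR 54,475.87
INR 54,475.87 × 16.3776 = KRW 892,184
Profit = KRW 892,184 − KRW 879,000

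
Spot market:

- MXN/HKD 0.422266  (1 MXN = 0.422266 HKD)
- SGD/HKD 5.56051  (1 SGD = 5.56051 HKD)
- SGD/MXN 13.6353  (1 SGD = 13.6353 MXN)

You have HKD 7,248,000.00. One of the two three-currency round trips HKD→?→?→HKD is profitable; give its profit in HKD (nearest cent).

Profitable loop is HKD → SGD → MXN → HKD:
HKD 7,248,000.00 ÷ 5.56051 = SGD 1,303,477.56
SGD 1,303,477.56 × 13.6353 = MXN 17,773,307.56
MXN 17,773,307.56 × 0.422266 = HKD 7,505,063.49
Profit = HKD 7,505,063.49 − HKD 7,248,000.00

Profit: HKD 257,063.49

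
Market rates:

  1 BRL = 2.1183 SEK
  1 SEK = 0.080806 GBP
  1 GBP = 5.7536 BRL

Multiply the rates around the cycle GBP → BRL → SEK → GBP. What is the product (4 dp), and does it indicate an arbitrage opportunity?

0.9849 (arbitrage exists)

Around GBP → BRL → SEK → GBP: 1 × 5.7536 × 2.1183 × 0.080806 = 0.984851
Product < 1; profitable direction is GBP → SEK → BRL → GBP.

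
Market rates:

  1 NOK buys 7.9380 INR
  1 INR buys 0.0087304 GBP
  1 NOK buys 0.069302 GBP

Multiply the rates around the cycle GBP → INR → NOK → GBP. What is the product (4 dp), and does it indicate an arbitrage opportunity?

1.0000 (no arbitrage)

Around GBP → INR → NOK → GBP: 1 ÷ 0.0087304 ÷ 7.9380 × 0.069302 = 1.000001
Product ≈ 1 (deviation 0.000%, within rounding noise).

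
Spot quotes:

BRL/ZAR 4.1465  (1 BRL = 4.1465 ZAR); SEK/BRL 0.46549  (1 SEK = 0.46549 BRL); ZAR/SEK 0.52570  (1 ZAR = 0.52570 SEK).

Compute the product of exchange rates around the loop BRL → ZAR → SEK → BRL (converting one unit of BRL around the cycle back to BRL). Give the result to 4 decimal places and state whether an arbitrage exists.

Around BRL → ZAR → SEK → BRL: 1 × 4.1465 × 0.52570 × 0.46549 = 1.014682
Product > 1; profitable direction is BRL → ZAR → SEK → BRL.

1.0147 (arbitrage exists)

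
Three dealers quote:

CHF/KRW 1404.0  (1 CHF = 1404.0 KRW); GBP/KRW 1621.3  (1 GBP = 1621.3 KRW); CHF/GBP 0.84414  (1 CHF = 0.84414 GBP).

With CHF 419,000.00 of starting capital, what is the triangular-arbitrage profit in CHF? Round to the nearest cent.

Profitable loop is CHF → KRW → GBP → CHF:
CHF 419,000.00 × 1404.0 = KRW 588,276,000
KRW 588,276,000 ÷ 1621.3 = GBP 362,842.16
GBP 362,842.16 ÷ 0.84414 = CHF 429,836.48
Profit = CHF 429,836.48 − CHF 419,000.00

Profit: CHF 10,836.48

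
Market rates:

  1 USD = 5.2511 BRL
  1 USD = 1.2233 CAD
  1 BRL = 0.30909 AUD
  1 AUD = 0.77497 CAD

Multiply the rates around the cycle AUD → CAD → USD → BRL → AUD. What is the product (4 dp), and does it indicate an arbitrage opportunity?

1.0282 (arbitrage exists)

Around AUD → CAD → USD → BRL → AUD: 1 × 0.77497 ÷ 1.2233 × 5.2511 × 0.30909 = 1.028223
Product > 1; profitable direction is AUD → CAD → USD → BRL → AUD.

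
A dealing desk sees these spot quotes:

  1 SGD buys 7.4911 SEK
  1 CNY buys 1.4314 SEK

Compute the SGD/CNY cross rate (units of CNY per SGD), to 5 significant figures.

SGD/CNY = 5.2334

1 SGD × 7.4911 = 7.4911 SEK
7.4911 SEK ÷ 1.4314 = 5.23341 CNY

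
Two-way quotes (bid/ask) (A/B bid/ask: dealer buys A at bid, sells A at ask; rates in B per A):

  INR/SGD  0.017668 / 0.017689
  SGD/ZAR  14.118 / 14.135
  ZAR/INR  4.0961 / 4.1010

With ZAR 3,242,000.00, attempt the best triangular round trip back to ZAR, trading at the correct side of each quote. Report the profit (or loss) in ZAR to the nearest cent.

Best loop ZAR → INR → SGD → ZAR:
ZAR 3,242,000.00 × 4.0961 (sell ZAR at bid) = INR 13,279,556.20
INR 13,279,556.20 × 0.017668 (sell INR at bid) = SGD 234,623.20
SGD 234,623.20 × 14.118 (sell SGD at bid) = ZAR 3,312,410.32

Net profit: ZAR 70,410.32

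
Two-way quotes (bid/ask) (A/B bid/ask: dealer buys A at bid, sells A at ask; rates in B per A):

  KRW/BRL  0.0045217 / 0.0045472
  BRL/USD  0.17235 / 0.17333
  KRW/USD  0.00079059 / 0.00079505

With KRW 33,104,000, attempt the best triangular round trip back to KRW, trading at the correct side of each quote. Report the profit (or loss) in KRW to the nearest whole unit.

Net profit: KRW 101,804

Best loop KRW → USD → BRL → KRW:
KRW 33,104,000 × 0.00079059 (sell KRW at bid) = USD 26,171.69
USD 26,171.69 ÷ 0.17333 (buy BRL at ask) = BRL 150,993.43
BRL 150,993.43 ÷ 0.0045472 (buy KRW at ask) = KRW 33,205,804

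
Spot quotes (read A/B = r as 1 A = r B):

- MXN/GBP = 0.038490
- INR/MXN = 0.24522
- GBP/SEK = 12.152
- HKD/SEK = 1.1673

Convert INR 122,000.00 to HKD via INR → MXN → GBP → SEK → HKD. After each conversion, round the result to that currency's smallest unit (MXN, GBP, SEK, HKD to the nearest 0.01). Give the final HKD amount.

INR 122,000.00 × 0.24522 = MXN 29,916.84
MXN 29,916.84 × 0.038490 = GBP 1,151.50
GBP 1,151.50 × 12.152 = SEK 13,993.03
SEK 13,993.03 ÷ 1.1673 = HKD 11,987.52

HKD 11,987.52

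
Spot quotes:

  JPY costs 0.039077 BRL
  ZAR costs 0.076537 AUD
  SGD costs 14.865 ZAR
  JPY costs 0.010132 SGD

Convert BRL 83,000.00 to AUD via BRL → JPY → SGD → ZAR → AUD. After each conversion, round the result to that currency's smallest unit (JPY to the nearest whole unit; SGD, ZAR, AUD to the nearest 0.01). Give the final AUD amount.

AUD 24,484.35

BRL 83,000.00 ÷ 0.039077 = JPY 2,124,012
JPY 2,124,012 × 0.010132 = SGD 21,520.49
SGD 21,520.49 × 14.865 = ZAR 319,902.08
ZAR 319,902.08 × 0.076537 = AUD 24,484.35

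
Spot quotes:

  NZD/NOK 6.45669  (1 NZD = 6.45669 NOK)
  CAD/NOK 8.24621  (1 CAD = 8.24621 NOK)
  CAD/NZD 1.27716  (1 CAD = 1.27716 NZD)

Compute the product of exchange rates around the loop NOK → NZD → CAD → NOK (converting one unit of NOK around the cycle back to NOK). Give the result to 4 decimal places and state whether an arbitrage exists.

Around NOK → NZD → CAD → NOK: 1 ÷ 6.45669 ÷ 1.27716 × 8.24621 = 0.999998
Product ≈ 1 (deviation 0.000%, within rounding noise).

1.0000 (no arbitrage)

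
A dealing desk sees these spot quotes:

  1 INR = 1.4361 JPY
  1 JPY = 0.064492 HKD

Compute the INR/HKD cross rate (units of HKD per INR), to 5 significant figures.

INR/HKD = 0.092617

1 INR × 1.4361 = 1.4361 JPY
1.4361 JPY × 0.064492 = 0.092617 HKD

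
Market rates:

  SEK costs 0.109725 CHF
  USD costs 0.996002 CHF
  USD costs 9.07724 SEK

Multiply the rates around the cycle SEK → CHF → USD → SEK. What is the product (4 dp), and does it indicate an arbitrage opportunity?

Around SEK → CHF → USD → SEK: 1 × 0.109725 ÷ 0.996002 × 9.07724 = 0.999998
Product ≈ 1 (deviation 0.000%, within rounding noise).

1.0000 (no arbitrage)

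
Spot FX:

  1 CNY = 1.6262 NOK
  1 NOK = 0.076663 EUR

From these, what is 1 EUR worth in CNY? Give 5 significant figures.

1 EUR ÷ 0.076663 = 13.0441 NOK
13.0441 NOK ÷ 1.6262 = 8.02122 CNY

EUR/CNY = 8.0212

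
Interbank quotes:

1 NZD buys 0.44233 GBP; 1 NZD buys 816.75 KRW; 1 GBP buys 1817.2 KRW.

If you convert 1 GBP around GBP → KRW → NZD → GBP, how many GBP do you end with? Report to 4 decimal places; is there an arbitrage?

Around GBP → KRW → NZD → GBP: 1 × 1817.2 ÷ 816.75 × 0.44233 = 0.984147
Product < 1; profitable direction is GBP → NZD → KRW → GBP.

0.9841 (arbitrage exists)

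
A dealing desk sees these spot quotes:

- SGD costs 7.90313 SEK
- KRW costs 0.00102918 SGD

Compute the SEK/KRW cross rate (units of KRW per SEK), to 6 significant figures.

1 SEK ÷ 7.90313 = 0.126532 SGD
0.126532 SGD ÷ 0.00102918 = 122.945 KRW

SEK/KRW = 122.945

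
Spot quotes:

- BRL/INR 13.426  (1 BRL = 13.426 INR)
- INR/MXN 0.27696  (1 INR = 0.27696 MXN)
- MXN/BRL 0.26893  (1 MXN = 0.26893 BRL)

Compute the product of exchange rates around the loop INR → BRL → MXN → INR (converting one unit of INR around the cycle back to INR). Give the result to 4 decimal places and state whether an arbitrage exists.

Around INR → BRL → MXN → INR: 1 ÷ 13.426 ÷ 0.26893 ÷ 0.27696 = 0.999993
Product ≈ 1 (deviation 0.001%, within rounding noise).

1.0000 (no arbitrage)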